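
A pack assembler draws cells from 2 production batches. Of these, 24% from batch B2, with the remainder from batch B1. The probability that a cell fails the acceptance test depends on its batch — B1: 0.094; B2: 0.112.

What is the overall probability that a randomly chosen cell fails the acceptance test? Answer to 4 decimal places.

P(F) ≈ 0.0983

P(B1) = 1 − (0.24) = 0.76.
P(F) = P(F|B1)·P(B1) + P(F|B2)·P(B2)
      = 0.094·0.76 + 0.112·0.24
      = 0.07144 + 0.02688 = 0.09832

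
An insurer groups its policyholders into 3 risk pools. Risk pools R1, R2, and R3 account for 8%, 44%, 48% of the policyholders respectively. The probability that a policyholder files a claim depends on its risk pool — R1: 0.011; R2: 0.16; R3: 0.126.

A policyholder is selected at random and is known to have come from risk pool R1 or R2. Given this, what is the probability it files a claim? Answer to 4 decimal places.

0.1371

Let S = {R1, R2}.
P(S) = 0.08 + 0.44 = 0.52.
P(C ∩ S) = 0.011·0.08 + 0.16·0.44 = 0.00088 + 0.0704 = 0.07128.
P(C | S) = 0.07128 / 0.52 = 0.137077…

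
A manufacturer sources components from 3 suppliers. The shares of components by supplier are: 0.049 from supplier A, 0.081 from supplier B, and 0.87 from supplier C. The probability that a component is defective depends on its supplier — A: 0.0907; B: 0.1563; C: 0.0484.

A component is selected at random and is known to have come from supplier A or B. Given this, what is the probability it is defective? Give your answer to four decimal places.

P(D|S) ≈ 0.1316

Let S = {A, B}.
P(S) = 0.049 + 0.081 = 0.13.
P(D ∩ S) = 0.0907·0.049 + 0.1563·0.081 = 0.0044443 + 0.0126603 = 0.0171046.
P(D | S) = 0.0171046 / 0.13 = 0.131574…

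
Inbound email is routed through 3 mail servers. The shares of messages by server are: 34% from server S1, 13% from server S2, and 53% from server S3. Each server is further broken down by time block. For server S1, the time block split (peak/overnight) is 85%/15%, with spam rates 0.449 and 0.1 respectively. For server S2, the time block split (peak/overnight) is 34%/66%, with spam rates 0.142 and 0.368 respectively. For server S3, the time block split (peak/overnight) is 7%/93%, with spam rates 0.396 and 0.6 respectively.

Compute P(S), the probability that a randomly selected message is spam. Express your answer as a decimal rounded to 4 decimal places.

P(S|S1) = 0.85·0.449 + 0.15·0.1 = 0.38165 + 0.015 = 0.39665
P(S|S2) = 0.34·0.142 + 0.66·0.368 = 0.04828 + 0.24288 = 0.29116
P(S|S3) = 0.07·0.396 + 0.93·0.6 = 0.02772 + 0.558 = 0.58572
By total probability over the outer partition,
P(S) = 0.34·0.39665 + 0.13·0.29116 + 0.53·0.58572
      = 0.134861 + 0.0378508 + 0.3104316 = 0.4831434

P(S) ≈ 0.4831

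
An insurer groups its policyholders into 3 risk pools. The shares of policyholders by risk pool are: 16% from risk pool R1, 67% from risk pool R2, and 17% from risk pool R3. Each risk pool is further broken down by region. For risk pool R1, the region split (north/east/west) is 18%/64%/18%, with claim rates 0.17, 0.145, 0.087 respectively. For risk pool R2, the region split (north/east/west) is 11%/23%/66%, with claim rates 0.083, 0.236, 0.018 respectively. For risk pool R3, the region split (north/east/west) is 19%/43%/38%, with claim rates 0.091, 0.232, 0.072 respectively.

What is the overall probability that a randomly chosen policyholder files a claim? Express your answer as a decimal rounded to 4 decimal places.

P(C) ≈ 0.0972

P(C|R1) = 0.18·0.17 + 0.64·0.145 + 0.18·0.087 = 0.0306 + 0.0928 + 0.01566 = 0.13906
P(C|R2) = 0.11·0.083 + 0.23·0.236 + 0.66·0.018 = 0.00913 + 0.05428 + 0.01188 = 0.07529
P(C|R3) = 0.19·0.091 + 0.43·0.232 + 0.38·0.072 = 0.01729 + 0.09976 + 0.02736 = 0.14441
Then overall,
P(C) = 0.16·0.13906 + 0.67·0.07529 + 0.17·0.14441
      = 0.0222496 + 0.0504443 + 0.0245497 = 0.0972436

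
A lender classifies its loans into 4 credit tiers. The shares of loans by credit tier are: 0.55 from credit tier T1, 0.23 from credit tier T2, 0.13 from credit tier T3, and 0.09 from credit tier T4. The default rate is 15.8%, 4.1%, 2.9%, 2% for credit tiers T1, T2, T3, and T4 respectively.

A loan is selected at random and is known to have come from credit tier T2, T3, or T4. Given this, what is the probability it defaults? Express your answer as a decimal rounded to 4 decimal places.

P(D|S) ≈ 0.0333

Let S = {T2, T3, T4}.
P(S) = 0.23 + 0.13 + 0.09 = 0.45.
P(D ∩ S) = 0.041·0.23 + 0.029·0.13 + 0.02·0.09 = 0.00943 + 0.00377 + 0.0018 = 0.015.
P(D | S) = 0.015 / 0.45 = 0.033333…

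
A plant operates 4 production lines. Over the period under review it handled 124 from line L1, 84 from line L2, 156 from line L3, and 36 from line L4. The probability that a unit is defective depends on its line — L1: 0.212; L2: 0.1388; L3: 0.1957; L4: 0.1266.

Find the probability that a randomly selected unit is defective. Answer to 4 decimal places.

Total: 124 + 84 + 156 + 36 = 400.
P(L1) = 124/400 = 0.31. P(L2) = 84/400 = 0.21. P(L3) = 156/400 = 0.39. P(L4) = 36/400 = 0.09.
P(D) = P(D|L1)·P(L1) + P(D|L2)·P(L2) + P(D|L3)·P(L3) + P(D|L4)·P(L4)
      = 0.212·0.31 + 0.1388·0.21 + 0.1957·0.39 + 0.1266·0.09
      = 0.06572 + 0.029148 + 0.076323 + 0.011394 = 0.182585

P(D) ≈ 0.1826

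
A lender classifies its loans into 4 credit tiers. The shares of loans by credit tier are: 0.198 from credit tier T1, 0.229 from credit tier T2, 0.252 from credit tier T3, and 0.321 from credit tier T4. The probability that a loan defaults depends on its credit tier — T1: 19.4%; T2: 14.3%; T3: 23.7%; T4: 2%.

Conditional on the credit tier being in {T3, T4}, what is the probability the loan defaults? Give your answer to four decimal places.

0.1154

Let S = {T3, T4}.
P(S) = 0.252 + 0.321 = 0.573.
P(D ∩ S) = 0.237·0.252 + 0.02·0.321 = 0.059724 + 0.00642 = 0.066144.
P(D | S) = 0.066144 / 0.573 = 0.115435…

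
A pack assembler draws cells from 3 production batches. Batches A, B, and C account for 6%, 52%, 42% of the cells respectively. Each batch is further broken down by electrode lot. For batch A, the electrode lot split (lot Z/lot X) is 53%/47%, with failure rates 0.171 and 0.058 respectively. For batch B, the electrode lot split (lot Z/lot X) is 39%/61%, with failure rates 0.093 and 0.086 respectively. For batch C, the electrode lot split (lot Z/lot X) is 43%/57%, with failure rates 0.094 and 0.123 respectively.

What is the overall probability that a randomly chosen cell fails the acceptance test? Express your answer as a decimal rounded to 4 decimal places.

0.0996

P(F|A) = 0.53·0.171 + 0.47·0.058 = 0.09063 + 0.02726 = 0.11789
P(F|B) = 0.39·0.093 + 0.61·0.086 = 0.03627 + 0.05246 = 0.08873
P(F|C) = 0.43·0.094 + 0.57·0.123 = 0.04042 + 0.07011 = 0.11053
Then overall,
P(F) = 0.06·0.11789 + 0.52·0.08873 + 0.42·0.11053
      = 0.0070734 + 0.0461396 + 0.0464226 = 0.0996356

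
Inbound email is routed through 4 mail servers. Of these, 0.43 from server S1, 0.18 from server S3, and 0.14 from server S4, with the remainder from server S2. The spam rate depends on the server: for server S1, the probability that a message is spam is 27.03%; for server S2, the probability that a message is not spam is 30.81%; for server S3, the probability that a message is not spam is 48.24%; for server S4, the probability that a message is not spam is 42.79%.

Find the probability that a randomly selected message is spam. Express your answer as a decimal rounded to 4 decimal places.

P(S2) = 1 − (0.43 + 0.18 + 0.14) = 0.25.
P(S|S2) = 1 − 0.3081 = 0.6919.
P(S|S3) = 1 − 0.4824 = 0.5176.
P(S|S4) = 1 − 0.4279 = 0.5721.
P(S) = P(S|S1)·P(S1) + P(S|S2)·P(S2) + P(S|S3)·P(S3) + P(S|S4)·P(S4)
      = 0.2703·0.43 + 0.6919·0.25 + 0.5176·0.18 + 0.5721·0.14
      = 0.116229 + 0.172975 + 0.093168 + 0.080094 = 0.462466

P(S) ≈ 0.4625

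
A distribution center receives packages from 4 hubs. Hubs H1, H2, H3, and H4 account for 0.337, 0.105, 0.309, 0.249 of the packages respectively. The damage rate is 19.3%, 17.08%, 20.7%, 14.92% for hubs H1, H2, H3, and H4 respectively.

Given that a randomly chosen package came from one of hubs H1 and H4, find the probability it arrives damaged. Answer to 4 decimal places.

0.1744

Let S = {H1, H4}.
P(S) = 0.337 + 0.249 = 0.586.
P(D ∩ S) = 0.193·0.337 + 0.1492·0.249 = 0.065041 + 0.0371508 = 0.1021918.
P(D | S) = 0.1021918 / 0.586 = 0.174389…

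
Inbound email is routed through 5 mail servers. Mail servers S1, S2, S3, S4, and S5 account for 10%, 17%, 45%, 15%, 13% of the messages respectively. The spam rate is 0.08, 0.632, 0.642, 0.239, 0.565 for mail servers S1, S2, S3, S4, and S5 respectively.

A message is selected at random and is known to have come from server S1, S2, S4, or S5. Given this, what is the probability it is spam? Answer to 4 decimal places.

P(S|J) ≈ 0.4086

Let J = {S1, S2, S4, S5}.
P(J) = 0.1 + 0.17 + 0.15 + 0.13 = 0.55.
P(S ∩ J) = 0.08·0.1 + 0.632·0.17 + 0.239·0.15 + 0.565·0.13 = 0.008 + 0.10744 + 0.03585 + 0.07345 = 0.22474.
P(S | J) = 0.22474 / 0.55 = 0.408618…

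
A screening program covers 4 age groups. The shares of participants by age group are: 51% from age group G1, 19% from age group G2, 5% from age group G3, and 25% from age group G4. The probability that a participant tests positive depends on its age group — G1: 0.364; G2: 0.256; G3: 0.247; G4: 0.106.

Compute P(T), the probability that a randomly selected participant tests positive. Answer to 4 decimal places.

0.2731

P(T) = P(T|G1)·P(G1) + P(T|G2)·P(G2) + P(T|G3)·P(G3) + P(T|G4)·P(G4)
      = 0.364·0.51 + 0.256·0.19 + 0.247·0.05 + 0.106·0.25
      = 0.18564 + 0.04864 + 0.01235 + 0.0265 = 0.27313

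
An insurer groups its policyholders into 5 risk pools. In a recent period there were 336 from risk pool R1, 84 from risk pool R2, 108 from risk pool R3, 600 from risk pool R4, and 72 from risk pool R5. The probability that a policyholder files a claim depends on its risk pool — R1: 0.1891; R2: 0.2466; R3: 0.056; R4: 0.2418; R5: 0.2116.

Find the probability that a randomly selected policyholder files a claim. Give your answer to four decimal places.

Total: 336 + 84 + 108 + 600 + 72 = 1200.
P(R1) = 336/1200 = 0.28. P(R2) = 84/1200 = 0.07. P(R3) = 108/1200 = 0.09. P(R4) = 600/1200 = 0.5. P(R5) = 72/1200 = 0.06.
P(C) = P(C|R1)·P(R1) + P(C|R2)·P(R2) + P(C|R3)·P(R3) + P(C|R4)·P(R4) + P(C|R5)·P(R5)
      = 0.1891·0.28 + 0.2466·0.07 + 0.056·0.09 + 0.2418·0.5 + 0.2116·0.06
      = 0.052948 + 0.017262 + 0.00504 + 0.1209 + 0.012696 = 0.208846

P(C) ≈ 0.2088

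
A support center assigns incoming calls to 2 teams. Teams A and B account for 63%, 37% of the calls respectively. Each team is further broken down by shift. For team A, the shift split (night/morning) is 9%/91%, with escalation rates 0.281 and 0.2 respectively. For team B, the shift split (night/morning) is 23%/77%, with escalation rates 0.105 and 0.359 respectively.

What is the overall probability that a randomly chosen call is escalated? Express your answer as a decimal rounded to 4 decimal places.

P(E) ≈ 0.2418

P(E|A) = 0.09·0.281 + 0.91·0.2 = 0.02529 + 0.182 = 0.20729
P(E|B) = 0.23·0.105 + 0.77·0.359 = 0.02415 + 0.27643 = 0.30058
By total probability over the outer partition,
P(E) = 0.63·0.20729 + 0.37·0.30058
      = 0.1305927 + 0.1112146 = 0.2418073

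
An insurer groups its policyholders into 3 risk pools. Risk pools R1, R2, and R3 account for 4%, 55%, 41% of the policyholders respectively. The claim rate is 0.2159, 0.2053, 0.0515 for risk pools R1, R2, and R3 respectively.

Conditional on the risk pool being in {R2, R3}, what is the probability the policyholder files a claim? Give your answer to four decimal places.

P(C|S) ≈ 0.1396

Let S = {R2, R3}.
P(S) = 0.55 + 0.41 = 0.96.
P(C ∩ S) = 0.2053·0.55 + 0.0515·0.41 = 0.112915 + 0.021115 = 0.13403.
P(C | S) = 0.13403 / 0.96 = 0.139615…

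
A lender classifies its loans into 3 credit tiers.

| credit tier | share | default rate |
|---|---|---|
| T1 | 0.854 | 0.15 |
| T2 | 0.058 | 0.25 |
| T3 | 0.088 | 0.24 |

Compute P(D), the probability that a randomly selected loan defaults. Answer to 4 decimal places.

By the law of total probability,
P(D) = P(D|T1)·P(T1) + P(D|T2)·P(T2) + P(D|T3)·P(T3)
      = 0.15·0.854 + 0.25·0.058 + 0.24·0.088
      = 0.1281 + 0.0145 + 0.02112 = 0.16372

0.1637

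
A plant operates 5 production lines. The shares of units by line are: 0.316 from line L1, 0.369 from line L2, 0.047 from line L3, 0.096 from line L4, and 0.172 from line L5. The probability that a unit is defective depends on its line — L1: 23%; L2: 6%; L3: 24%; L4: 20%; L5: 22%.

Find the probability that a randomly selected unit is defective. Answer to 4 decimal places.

P(D) ≈ 0.1631

P(D) = P(D|L1)·P(L1) + P(D|L2)·P(L2) + P(D|L3)·P(L3) + P(D|L4)·P(L4) + P(D|L5)·P(L5)
      = 0.23·0.316 + 0.06·0.369 + 0.24·0.047 + 0.2·0.096 + 0.22·0.172
      = 0.07268 + 0.02214 + 0.01128 + 0.0192 + 0.03784 = 0.16314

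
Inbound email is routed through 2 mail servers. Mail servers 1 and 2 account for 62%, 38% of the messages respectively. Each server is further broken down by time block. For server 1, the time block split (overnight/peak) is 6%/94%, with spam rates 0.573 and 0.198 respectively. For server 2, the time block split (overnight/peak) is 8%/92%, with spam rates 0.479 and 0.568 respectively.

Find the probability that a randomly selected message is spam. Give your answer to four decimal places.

P(S|1) = 0.06·0.573 + 0.94·0.198 = 0.03438 + 0.18612 = 0.2205
P(S|2) = 0.08·0.479 + 0.92·0.568 = 0.03832 + 0.52256 = 0.56088
By total probability over the outer partition,
P(S) = 0.62·0.2205 + 0.38·0.56088
      = 0.13671 + 0.2131344 = 0.3498444

0.3498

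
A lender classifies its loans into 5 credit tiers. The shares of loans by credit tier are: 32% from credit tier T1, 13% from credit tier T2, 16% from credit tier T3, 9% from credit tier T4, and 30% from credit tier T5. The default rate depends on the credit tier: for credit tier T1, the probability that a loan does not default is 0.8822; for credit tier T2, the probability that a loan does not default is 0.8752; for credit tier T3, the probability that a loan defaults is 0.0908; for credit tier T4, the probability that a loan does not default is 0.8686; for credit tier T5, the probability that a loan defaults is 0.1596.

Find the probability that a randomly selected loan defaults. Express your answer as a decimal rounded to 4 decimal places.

P(D) ≈ 0.1282

P(D|T1) = 1 − 0.8822 = 0.1178.
P(D|T2) = 1 − 0.8752 = 0.1248.
P(D|T4) = 1 − 0.8686 = 0.1314.
P(D) = P(D|T1)·P(T1) + P(D|T2)·P(T2) + P(D|T3)·P(T3) + P(D|T4)·P(T4) + P(D|T5)·P(T5)
      = 0.1178·0.32 + 0.1248·0.13 + 0.0908·0.16 + 0.1314·0.09 + 0.1596·0.3
      = 0.037696 + 0.016224 + 0.014528 + 0.011826 + 0.04788 = 0.128154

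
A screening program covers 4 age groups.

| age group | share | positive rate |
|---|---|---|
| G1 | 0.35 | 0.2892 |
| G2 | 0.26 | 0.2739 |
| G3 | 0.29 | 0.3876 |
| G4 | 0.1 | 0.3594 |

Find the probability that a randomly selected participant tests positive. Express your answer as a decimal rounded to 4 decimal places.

P(T) ≈ 0.3208

P(T) = P(T|G1)·P(G1) + P(T|G2)·P(G2) + P(T|G3)·P(G3) + P(T|G4)·P(G4)
      = 0.2892·0.35 + 0.2739·0.26 + 0.3876·0.29 + 0.3594·0.1
      = 0.10122 + 0.071214 + 0.112404 + 0.03594 = 0.320778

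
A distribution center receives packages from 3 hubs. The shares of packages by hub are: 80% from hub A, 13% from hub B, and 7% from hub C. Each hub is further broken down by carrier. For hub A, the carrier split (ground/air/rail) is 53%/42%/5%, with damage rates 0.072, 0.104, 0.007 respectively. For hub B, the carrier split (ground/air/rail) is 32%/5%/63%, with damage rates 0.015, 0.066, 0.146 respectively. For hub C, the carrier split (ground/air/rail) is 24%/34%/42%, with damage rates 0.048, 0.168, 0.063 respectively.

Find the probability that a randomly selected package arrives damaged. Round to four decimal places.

0.0854

P(D|A) = 0.53·0.072 + 0.42·0.104 + 0.05·0.007 = 0.03816 + 0.04368 + 0.00035 = 0.08219
P(D|B) = 0.32·0.015 + 0.05·0.066 + 0.63·0.146 = 0.0048 + 0.0033 + 0.09198 = 0.10008
P(D|C) = 0.24·0.048 + 0.34·0.168 + 0.42·0.063 = 0.01152 + 0.05712 + 0.02646 = 0.0951
Then overall,
P(D) = 0.8·0.08219 + 0.13·0.10008 + 0.07·0.0951
      = 0.065752 + 0.0130104 + 0.006657 = 0.0854194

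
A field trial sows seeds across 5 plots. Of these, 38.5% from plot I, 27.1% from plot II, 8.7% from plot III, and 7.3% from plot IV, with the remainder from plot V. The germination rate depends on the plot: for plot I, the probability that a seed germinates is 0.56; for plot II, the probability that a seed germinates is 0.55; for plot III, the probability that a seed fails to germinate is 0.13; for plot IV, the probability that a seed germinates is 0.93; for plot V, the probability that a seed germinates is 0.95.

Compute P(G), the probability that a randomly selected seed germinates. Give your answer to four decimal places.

P(G) ≈ 0.6830

P(V) = 1 − (0.385 + 0.271 + 0.087 + 0.073) = 0.184.
P(G|III) = 1 − 0.13 = 0.87.
P(G) = P(G|I)·P(I) + P(G|II)·P(II) + P(G|III)·P(III) + P(G|IV)·P(IV) + P(G|V)·P(V)
      = 0.56·0.385 + 0.55·0.271 + 0.87·0.087 + 0.93·0.073 + 0.95·0.184
      = 0.2156 + 0.14905 + 0.07569 + 0.06789 + 0.1748 = 0.68303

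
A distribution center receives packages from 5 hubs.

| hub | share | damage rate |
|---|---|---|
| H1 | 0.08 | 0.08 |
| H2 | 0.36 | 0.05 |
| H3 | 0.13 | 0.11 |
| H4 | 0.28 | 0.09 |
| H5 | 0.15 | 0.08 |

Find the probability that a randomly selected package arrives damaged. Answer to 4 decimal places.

P(D) = P(D|H1)·P(H1) + P(D|H2)·P(H2) + P(D|H3)·P(H3) + P(D|H4)·P(H4) + P(D|H5)·P(H5)
      = 0.08·0.08 + 0.05·0.36 + 0.11·0.13 + 0.09·0.28 + 0.08·0.15
      = 0.0064 + 0.018 + 0.0143 + 0.0252 + 0.012 = 0.0759

0.0759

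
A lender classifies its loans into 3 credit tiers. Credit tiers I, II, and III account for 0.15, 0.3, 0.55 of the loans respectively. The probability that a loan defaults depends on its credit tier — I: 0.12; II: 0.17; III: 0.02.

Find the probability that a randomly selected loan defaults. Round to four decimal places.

P(D) ≈ 0.0800

Summing over the partition,
P(D) = P(D|I)·P(I) + P(D|II)·P(II) + P(D|III)·P(III)
      = 0.12·0.15 + 0.17·0.3 + 0.02·0.55
      = 0.018 + 0.051 + 0.011 = 0.08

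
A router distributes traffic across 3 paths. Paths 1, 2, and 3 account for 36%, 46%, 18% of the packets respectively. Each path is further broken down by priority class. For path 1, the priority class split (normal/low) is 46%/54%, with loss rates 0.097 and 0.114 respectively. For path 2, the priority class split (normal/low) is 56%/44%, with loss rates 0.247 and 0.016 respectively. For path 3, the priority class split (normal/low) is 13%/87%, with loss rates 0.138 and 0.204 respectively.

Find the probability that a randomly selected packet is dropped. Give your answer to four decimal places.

0.1403

P(L|1) = 0.46·0.097 + 0.54·0.114 = 0.04462 + 0.06156 = 0.10618
P(L|2) = 0.56·0.247 + 0.44·0.016 = 0.13832 + 0.00704 = 0.14536
P(L|3) = 0.13·0.138 + 0.87·0.204 = 0.01794 + 0.17748 = 0.19542
By total probability over the outer partition,
P(L) = 0.36·0.10618 + 0.46·0.14536 + 0.18·0.19542
      = 0.0382248 + 0.0668656 + 0.0351756 = 0.140266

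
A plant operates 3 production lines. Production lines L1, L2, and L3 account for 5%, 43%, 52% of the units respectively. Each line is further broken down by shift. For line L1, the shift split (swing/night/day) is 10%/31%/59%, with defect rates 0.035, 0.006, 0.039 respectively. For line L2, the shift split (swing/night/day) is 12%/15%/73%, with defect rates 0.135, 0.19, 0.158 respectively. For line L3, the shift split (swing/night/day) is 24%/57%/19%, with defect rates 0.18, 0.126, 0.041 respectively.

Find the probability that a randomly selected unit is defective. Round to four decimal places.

P(D) ≈ 0.1341

P(D|L1) = 0.1·0.035 + 0.31·0.006 + 0.59·0.039 = 0.0035 + 0.00186 + 0.02301 = 0.02837
P(D|L2) = 0.12·0.135 + 0.15·0.19 + 0.73·0.158 = 0.0162 + 0.0285 + 0.11534 = 0.16004
P(D|L3) = 0.24·0.18 + 0.57·0.126 + 0.19·0.041 = 0.0432 + 0.07182 + 0.00779 = 0.12281
By total probability over the outer partition,
P(D) = 0.05·0.02837 + 0.43·0.16004 + 0.52·0.12281
      = 0.0014185 + 0.0688172 + 0.0638612 = 0.1340969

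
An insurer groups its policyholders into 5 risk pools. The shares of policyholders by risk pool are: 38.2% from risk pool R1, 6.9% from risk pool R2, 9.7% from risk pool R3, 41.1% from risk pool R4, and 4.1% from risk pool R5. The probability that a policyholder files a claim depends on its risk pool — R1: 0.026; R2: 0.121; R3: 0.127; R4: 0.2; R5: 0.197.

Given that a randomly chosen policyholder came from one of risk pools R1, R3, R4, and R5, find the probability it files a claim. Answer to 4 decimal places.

Let S = {R1, R3, R4, R5}.
P(S) = 0.382 + 0.097 + 0.411 + 0.041 = 0.931.
P(C ∩ S) = 0.026·0.382 + 0.127·0.097 + 0.2·0.411 + 0.197·0.041 = 0.009932 + 0.012319 + 0.0822 + 0.008077 = 0.112528.
P(C | S) = 0.112528 / 0.931 = 0.120868…

P(C|S) ≈ 0.1209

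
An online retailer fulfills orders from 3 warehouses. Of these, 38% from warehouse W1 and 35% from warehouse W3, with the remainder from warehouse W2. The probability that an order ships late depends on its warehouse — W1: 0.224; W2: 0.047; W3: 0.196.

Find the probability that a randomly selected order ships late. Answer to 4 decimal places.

0.1664

P(W2) = 1 − (0.38 + 0.35) = 0.27.
P(L) = P(L|W1)·P(W1) + P(L|W2)·P(W2) + P(L|W3)·P(W3)
      = 0.224·0.38 + 0.047·0.27 + 0.196·0.35
      = 0.08512 + 0.01269 + 0.0686 = 0.16641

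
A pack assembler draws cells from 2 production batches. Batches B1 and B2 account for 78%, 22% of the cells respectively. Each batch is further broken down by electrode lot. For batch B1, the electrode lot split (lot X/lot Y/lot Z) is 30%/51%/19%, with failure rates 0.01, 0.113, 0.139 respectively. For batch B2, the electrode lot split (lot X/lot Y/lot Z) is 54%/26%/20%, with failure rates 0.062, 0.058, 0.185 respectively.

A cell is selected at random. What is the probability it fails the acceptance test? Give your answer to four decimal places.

0.0867

P(F|B1) = 0.3·0.01 + 0.51·0.113 + 0.19·0.139 = 0.003 + 0.05763 + 0.02641 = 0.08704
P(F|B2) = 0.54·0.062 + 0.26·0.058 + 0.2·0.185 = 0.03348 + 0.01508 + 0.037 = 0.08556
Then overall,
P(F) = 0.78·0.08704 + 0.22·0.08556
      = 0.0678912 + 0.0188232 = 0.0867144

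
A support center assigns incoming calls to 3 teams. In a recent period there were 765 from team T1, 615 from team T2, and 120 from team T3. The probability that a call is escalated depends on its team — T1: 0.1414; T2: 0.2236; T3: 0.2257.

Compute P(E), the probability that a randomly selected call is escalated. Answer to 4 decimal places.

P(E) ≈ 0.1818

Total: 765 + 615 + 120 = 1500.
P(T1) = 765/1500 = 0.51. P(T2) = 615/1500 = 0.41. P(T3) = 120/1500 = 0.08.
P(E) = P(E|T1)·P(T1) + P(E|T2)·P(T2) + P(E|T3)·P(T3)
      = 0.1414·0.51 + 0.2236·0.41 + 0.2257·0.08
      = 0.072114 + 0.091676 + 0.018056 = 0.181846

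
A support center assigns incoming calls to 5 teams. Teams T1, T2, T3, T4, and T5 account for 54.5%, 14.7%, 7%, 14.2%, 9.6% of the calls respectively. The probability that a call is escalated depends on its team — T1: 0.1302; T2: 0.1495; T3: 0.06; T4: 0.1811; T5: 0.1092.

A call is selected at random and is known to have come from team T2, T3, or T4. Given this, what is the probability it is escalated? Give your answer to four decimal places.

0.1445

Let S = {T2, T3, T4}.
P(S) = 0.147 + 0.07 + 0.142 = 0.359.
P(E ∩ S) = 0.1495·0.147 + 0.06·0.07 + 0.1811·0.142 = 0.0219765 + 0.0042 + 0.0257162 = 0.0518927.
P(E | S) = 0.0518927 / 0.359 = 0.144548…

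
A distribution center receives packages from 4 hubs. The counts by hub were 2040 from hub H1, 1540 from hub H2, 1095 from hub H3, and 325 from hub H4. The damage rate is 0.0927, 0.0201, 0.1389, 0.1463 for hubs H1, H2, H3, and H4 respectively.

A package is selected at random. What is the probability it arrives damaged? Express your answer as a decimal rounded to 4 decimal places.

P(D) ≈ 0.0839

Total: 2040 + 1540 + 1095 + 325 = 5000.
P(H1) = 2040/5000 = 0.408. P(H2) = 1540/5000 = 0.308. P(H3) = 1095/5000 = 0.219. P(H4) = 325/5000 = 0.065.
P(D) = P(D|H1)·P(H1) + P(D|H2)·P(H2) + P(D|H3)·P(H3) + P(D|H4)·P(H4)
      = 0.0927·0.408 + 0.0201·0.308 + 0.1389·0.219 + 0.1463·0.065
      = 0.0378216 + 0.0061908 + 0.0304191 + 0.0095095 = 0.083941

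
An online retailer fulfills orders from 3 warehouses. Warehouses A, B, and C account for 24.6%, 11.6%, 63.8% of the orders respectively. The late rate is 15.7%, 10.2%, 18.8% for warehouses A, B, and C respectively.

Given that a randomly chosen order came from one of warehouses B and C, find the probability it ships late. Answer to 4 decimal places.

Let S = {B, C}.
P(S) = 0.116 + 0.638 = 0.754.
P(L ∩ S) = 0.102·0.116 + 0.188·0.638 = 0.011832 + 0.119944 = 0.131776.
P(L | S) = 0.131776 / 0.754 = 0.174769…

0.1748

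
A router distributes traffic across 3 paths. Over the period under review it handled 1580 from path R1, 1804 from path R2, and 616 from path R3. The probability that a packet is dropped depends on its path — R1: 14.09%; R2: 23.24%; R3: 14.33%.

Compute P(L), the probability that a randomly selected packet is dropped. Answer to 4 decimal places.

Total: 1580 + 1804 + 616 = 4000.
P(R1) = 1580/4000 = 0.395. P(R2) = 1804/4000 = 0.451. P(R3) = 616/4000 = 0.154.
P(L) = P(L|R1)·P(R1) + P(L|R2)·P(R2) + P(L|R3)·P(R3)
      = 0.1409·0.395 + 0.2324·0.451 + 0.1433·0.154
      = 0.0556555 + 0.1048124 + 0.0220682 = 0.1825361

0.1825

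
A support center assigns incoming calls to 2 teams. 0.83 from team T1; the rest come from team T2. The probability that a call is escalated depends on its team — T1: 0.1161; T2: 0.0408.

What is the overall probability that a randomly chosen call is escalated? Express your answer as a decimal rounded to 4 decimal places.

P(E) ≈ 0.1033

P(T2) = 1 − (0.83) = 0.17.
Using total probability over the partition,
P(E) = P(E|T1)·P(T1) + P(E|T2)·P(T2)
      = 0.1161·0.83 + 0.0408·0.17
      = 0.096363 + 0.006936 = 0.103299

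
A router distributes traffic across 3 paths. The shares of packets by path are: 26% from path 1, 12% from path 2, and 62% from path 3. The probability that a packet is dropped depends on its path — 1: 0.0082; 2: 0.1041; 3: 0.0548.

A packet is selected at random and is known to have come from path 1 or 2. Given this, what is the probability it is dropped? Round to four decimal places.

Let S = {1, 2}.
P(S) = 0.26 + 0.12 = 0.38.
P(L ∩ S) = 0.0082·0.26 + 0.1041·0.12 = 0.002132 + 0.012492 = 0.014624.
P(L | S) = 0.014624 / 0.38 = 0.038484…

P(L|S) ≈ 0.0385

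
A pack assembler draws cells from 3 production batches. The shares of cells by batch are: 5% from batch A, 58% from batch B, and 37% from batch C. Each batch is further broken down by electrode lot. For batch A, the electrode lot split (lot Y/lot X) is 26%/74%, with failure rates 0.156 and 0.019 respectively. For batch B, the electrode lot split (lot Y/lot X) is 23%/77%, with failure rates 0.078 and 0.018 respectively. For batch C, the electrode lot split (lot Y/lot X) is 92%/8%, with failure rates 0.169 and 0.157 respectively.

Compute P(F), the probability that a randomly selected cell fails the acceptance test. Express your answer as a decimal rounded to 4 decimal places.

0.0833

P(F|A) = 0.26·0.156 + 0.74·0.019 = 0.04056 + 0.01406 = 0.05462
P(F|B) = 0.23·0.078 + 0.77·0.018 = 0.01794 + 0.01386 = 0.0318
P(F|C) = 0.92·0.169 + 0.08·0.157 = 0.15548 + 0.01256 = 0.16804
Then overall,
P(F) = 0.05·0.05462 + 0.58·0.0318 + 0.37·0.16804
      = 0.002731 + 0.018444 + 0.0621748 = 0.0833498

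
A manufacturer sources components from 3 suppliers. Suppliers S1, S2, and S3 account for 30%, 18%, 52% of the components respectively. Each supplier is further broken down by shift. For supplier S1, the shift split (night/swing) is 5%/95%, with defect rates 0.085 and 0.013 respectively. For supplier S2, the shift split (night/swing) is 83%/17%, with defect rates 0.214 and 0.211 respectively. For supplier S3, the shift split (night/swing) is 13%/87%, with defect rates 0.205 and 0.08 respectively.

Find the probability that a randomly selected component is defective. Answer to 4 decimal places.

P(D) ≈ 0.0935

P(D|S1) = 0.05·0.085 + 0.95·0.013 = 0.00425 + 0.01235 = 0.0166
P(D|S2) = 0.83·0.214 + 0.17·0.211 = 0.17762 + 0.03587 = 0.21349
P(D|S3) = 0.13·0.205 + 0.87·0.08 = 0.02665 + 0.0696 = 0.09625
By total probability over the outer partition,
P(D) = 0.3·0.0166 + 0.18·0.21349 + 0.52·0.09625
      = 0.00498 + 0.0384282 + 0.05005 = 0.0934582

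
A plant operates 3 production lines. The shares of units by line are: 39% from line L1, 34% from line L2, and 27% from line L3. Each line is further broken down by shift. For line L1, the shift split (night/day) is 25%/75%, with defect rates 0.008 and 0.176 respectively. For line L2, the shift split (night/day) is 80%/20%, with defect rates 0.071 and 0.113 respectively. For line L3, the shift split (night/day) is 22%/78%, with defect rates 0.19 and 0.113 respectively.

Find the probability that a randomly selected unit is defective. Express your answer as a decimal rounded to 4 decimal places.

P(D) ≈ 0.1143

P(D|L1) = 0.25·0.008 + 0.75·0.176 = 0.002 + 0.132 = 0.134
P(D|L2) = 0.8·0.071 + 0.2·0.113 = 0.0568 + 0.0226 = 0.0794
P(D|L3) = 0.22·0.19 + 0.78·0.113 = 0.0418 + 0.08814 = 0.12994
Then overall,
P(D) = 0.39·0.134 + 0.34·0.0794 + 0.27·0.12994
      = 0.05226 + 0.026996 + 0.0350838 = 0.1143398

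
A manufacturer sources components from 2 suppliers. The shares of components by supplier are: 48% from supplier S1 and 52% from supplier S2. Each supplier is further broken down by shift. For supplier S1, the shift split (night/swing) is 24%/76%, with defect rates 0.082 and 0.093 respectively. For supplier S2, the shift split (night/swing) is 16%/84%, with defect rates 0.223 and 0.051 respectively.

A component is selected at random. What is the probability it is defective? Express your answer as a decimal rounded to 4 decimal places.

0.0842

P(D|S1) = 0.24·0.082 + 0.76·0.093 = 0.01968 + 0.07068 = 0.09036
P(D|S2) = 0.16·0.223 + 0.84·0.051 = 0.03568 + 0.04284 = 0.07852
By total probability over the outer partition,
P(D) = 0.48·0.09036 + 0.52·0.07852
      = 0.0433728 + 0.0408304 = 0.0842032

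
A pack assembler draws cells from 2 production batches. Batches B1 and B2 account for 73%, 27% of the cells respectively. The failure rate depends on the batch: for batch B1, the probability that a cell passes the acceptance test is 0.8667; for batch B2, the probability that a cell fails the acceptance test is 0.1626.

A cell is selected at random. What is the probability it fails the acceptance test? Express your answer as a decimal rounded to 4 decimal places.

P(F) ≈ 0.1412

P(F|B1) = 1 − 0.8667 = 0.1333.
P(F) = P(F|B1)·P(B1) + P(F|B2)·P(B2)
      = 0.1333·0.73 + 0.1626·0.27
      = 0.097309 + 0.043902 = 0.141211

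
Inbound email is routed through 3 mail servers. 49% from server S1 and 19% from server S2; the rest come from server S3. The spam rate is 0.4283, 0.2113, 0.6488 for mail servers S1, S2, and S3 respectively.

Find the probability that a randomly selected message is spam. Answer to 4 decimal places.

P(S) ≈ 0.4576

P(S3) = 1 − (0.49 + 0.19) = 0.32.
Summing over the partition,
P(S) = P(S|S1)·P(S1) + P(S|S2)·P(S2) + P(S|S3)·P(S3)
      = 0.4283·0.49 + 0.2113·0.19 + 0.6488·0.32
      = 0.209867 + 0.040147 + 0.207616 = 0.45763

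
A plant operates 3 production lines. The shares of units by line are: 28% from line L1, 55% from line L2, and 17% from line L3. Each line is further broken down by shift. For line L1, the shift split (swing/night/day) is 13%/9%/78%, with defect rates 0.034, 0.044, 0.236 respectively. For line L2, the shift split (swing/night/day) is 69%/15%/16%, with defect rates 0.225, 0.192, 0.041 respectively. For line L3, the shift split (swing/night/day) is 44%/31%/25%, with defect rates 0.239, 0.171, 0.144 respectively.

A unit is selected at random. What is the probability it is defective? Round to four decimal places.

0.1917

P(D|L1) = 0.13·0.034 + 0.09·0.044 + 0.78·0.236 = 0.00442 + 0.00396 + 0.18408 = 0.19246
P(D|L2) = 0.69·0.225 + 0.15·0.192 + 0.16·0.041 = 0.15525 + 0.0288 + 0.00656 = 0.19061
P(D|L3) = 0.44·0.239 + 0.31·0.171 + 0.25·0.144 = 0.10516 + 0.05301 + 0.036 = 0.19417
Then overall,
P(D) = 0.28·0.19246 + 0.55·0.19061 + 0.17·0.19417
      = 0.0538888 + 0.1048355 + 0.0330089 = 0.1917332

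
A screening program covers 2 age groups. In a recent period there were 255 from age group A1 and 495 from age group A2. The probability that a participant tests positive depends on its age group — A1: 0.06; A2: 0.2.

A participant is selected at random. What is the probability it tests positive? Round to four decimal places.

Total: 255 + 495 = 750.
P(A1) = 255/750 = 0.34. P(A2) = 495/750 = 0.66.
Summing over the partition,
P(T) = P(T|A1)·P(A1) + P(T|A2)·P(A2)
      = 0.06·0.34 + 0.2·0.66
      = 0.0204 + 0.132 = 0.1524

P(T) ≈ 0.1524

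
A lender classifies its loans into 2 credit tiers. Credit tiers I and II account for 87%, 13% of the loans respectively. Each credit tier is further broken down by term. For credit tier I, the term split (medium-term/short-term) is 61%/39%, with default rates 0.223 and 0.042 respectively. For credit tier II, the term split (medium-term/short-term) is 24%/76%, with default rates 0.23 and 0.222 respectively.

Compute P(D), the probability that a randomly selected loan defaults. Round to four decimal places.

P(D|I) = 0.61·0.223 + 0.39·0.042 = 0.13603 + 0.01638 = 0.15241
P(D|II) = 0.24·0.23 + 0.76·0.222 = 0.0552 + 0.16872 = 0.22392
By total probability over the outer partition,
P(D) = 0.87·0.15241 + 0.13·0.22392
      = 0.1325967 + 0.0291096 = 0.1617063

P(D) ≈ 0.1617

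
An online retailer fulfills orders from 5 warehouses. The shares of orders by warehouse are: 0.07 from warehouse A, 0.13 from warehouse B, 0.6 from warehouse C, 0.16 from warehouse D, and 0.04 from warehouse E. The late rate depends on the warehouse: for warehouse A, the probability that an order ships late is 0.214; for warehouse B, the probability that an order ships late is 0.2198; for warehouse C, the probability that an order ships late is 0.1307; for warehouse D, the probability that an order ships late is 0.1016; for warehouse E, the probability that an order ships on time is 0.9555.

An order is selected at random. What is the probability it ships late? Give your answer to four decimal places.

P(L) ≈ 0.1400

P(L|E) = 1 − 0.9555 = 0.0445.
Using total probability over the partition,
P(L) = P(L|A)·P(A) + P(L|B)·P(B) + P(L|C)·P(C) + P(L|D)·P(D) + P(L|E)·P(E)
      = 0.214·0.07 + 0.2198·0.13 + 0.1307·0.6 + 0.1016·0.16 + 0.0445·0.04
      = 0.01498 + 0.028574 + 0.07842 + 0.016256 + 0.00178 = 0.14001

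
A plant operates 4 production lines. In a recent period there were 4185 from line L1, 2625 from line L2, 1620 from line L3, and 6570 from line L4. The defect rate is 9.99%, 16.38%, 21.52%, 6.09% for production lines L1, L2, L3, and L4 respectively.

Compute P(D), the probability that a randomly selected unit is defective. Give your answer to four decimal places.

Total: 4185 + 2625 + 1620 + 6570 = 15000.
P(L1) = 4185/15000 = 0.279. P(L2) = 2625/15000 = 0.175. P(L3) = 1620/15000 = 0.108. P(L4) = 6570/15000 = 0.438.
P(D) = P(D|L1)·P(L1) + P(D|L2)·P(L2) + P(D|L3)·P(L3) + P(D|L4)·P(L4)
      = 0.0999·0.279 + 0.1638·0.175 + 0.2152·0.108 + 0.0609·0.438
      = 0.0278721 + 0.028665 + 0.0232416 + 0.0266742 = 0.1064529

0.1065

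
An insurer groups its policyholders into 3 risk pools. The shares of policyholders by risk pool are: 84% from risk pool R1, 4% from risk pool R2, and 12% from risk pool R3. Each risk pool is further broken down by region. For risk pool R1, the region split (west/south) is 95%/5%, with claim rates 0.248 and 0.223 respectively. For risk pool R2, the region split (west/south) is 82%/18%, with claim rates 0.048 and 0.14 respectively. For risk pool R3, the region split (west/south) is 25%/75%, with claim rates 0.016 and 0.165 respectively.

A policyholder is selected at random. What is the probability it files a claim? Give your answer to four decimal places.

P(C|R1) = 0.95·0.248 + 0.05·0.223 = 0.2356 + 0.01115 = 0.24675
P(C|R2) = 0.82·0.048 + 0.18·0.14 = 0.03936 + 0.0252 = 0.06456
P(C|R3) = 0.25·0.016 + 0.75·0.165 = 0.004 + 0.12375 = 0.12775
Then overall,
P(C) = 0.84·0.24675 + 0.04·0.06456 + 0.12·0.12775
      = 0.20727 + 0.0025824 + 0.01533 = 0.2251824

P(C) ≈ 0.2252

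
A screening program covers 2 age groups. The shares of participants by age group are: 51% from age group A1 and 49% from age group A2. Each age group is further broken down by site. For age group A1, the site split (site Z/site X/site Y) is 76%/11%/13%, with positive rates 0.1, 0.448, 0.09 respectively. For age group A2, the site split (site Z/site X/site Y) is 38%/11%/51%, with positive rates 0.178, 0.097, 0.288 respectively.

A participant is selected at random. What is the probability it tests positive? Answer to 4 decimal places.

0.1802

P(T|A1) = 0.76·0.1 + 0.11·0.448 + 0.13·0.09 = 0.076 + 0.04928 + 0.0117 = 0.13698
P(T|A2) = 0.38·0.178 + 0.11·0.097 + 0.51·0.288 = 0.06764 + 0.01067 + 0.14688 = 0.22519
By total probability over the outer partition,
P(T) = 0.51·0.13698 + 0.49·0.22519
      = 0.0698598 + 0.1103431 = 0.1802029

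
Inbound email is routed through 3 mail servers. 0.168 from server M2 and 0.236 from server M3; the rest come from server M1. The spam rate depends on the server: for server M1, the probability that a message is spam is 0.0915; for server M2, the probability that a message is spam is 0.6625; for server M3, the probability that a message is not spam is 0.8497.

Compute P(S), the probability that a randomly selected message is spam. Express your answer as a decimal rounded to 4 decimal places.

0.2013

P(M1) = 1 − (0.168 + 0.236) = 0.596.
P(S|M3) = 1 − 0.8497 = 0.1503.
Summing over the partition,
P(S) = P(S|M1)·P(M1) + P(S|M2)·P(M2) + P(S|M3)·P(M3)
      = 0.0915·0.596 + 0.6625·0.168 + 0.1503·0.236
      = 0.054534 + 0.1113 + 0.0354708 = 0.2013048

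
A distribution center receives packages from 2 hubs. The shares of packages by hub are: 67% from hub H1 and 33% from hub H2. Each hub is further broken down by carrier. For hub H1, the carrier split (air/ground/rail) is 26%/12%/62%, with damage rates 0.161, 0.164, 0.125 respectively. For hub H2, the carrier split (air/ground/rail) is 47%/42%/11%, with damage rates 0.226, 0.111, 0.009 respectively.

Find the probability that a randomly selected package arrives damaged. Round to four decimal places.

P(D) ≈ 0.1439

P(D|H1) = 0.26·0.161 + 0.12·0.164 + 0.62·0.125 = 0.04186 + 0.01968 + 0.0775 = 0.13904
P(D|H2) = 0.47·0.226 + 0.42·0.111 + 0.11·0.009 = 0.10622 + 0.04662 + 0.00099 = 0.15383
By total probability over the outer partition,
P(D) = 0.67·0.13904 + 0.33·0.15383
      = 0.0931568 + 0.0507639 = 0.1439207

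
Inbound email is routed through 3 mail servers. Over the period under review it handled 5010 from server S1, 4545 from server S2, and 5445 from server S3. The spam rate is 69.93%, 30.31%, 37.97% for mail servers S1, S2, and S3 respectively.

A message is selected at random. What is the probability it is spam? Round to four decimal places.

Total: 5010 + 4545 + 5445 = 15000.
P(S1) = 5010/15000 = 0.334. P(S2) = 4545/15000 = 0.303. P(S3) = 5445/15000 = 0.363.
By the law of total probability,
P(S) = P(S|S1)·P(S1) + P(S|S2)·P(S2) + P(S|S3)·P(S3)
      = 0.6993·0.334 + 0.3031·0.303 + 0.3797·0.363
      = 0.2335662 + 0.0918393 + 0.1378311 = 0.4632366

P(S) ≈ 0.4632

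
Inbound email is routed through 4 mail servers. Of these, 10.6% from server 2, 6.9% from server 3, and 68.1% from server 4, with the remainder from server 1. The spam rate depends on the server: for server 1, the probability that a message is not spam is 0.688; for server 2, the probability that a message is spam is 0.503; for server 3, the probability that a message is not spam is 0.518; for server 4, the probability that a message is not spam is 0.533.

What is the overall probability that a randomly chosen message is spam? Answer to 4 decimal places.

P(1) = 1 − (0.106 + 0.069 + 0.681) = 0.144.
P(S|1) = 1 − 0.688 = 0.312.
P(S|3) = 1 − 0.518 = 0.482.
P(S|4) = 1 − 0.533 = 0.467.
Using total probability over the partition,
P(S) = P(S|1)·P(1) + P(S|2)·P(2) + P(S|3)·P(3) + P(S|4)·P(4)
      = 0.312·0.144 + 0.503·0.106 + 0.482·0.069 + 0.467·0.681
      = 0.044928 + 0.053318 + 0.033258 + 0.318027 = 0.449531

P(S) ≈ 0.4495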